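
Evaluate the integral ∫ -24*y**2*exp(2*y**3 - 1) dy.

-4*exp(2*y**3 - 1) + C

Let u = 2*y**3 - 1, so du = (6*y**2) dy.
Rewriting, the integral becomes -4·∫ e^u du = -4·e^u.
Substituting back, u = 2*y**3 - 1.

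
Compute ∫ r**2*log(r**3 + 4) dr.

Let u = r**3 + 4, so du = (3*r**2) dr.
The integral becomes (1/3)·∫ log(u) du; integrate by parts with u′=log(u), dv′=du.

r**3*log(r**3 + 4)/3 - r**3/3 + 4*log(r**3 + 4)/3 + C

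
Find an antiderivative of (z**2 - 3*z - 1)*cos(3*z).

z**2*sin(3*z)/3 - z*sin(3*z) + 2*z*cos(3*z)/9 - 11*sin(3*z)/27 - cos(3*z)/3 + C

Use integration by parts with u = z**2 - 3*z - 1, dv = cos(3*z) dz, so v = sin(3*z)/3.
Apply parts 2 times (tabular method): alternate signs, differentiate u down to 0, integrate dv up.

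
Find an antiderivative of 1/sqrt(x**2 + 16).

Substitute x = 4·tan(θ), so dx = 4·sec(θ)^2 dθ and the radical becomes sqrt(x**2 + 16) = 4·sec(θ) by the Pythagorean identity.
Integrate the resulting trig expression in θ, then back-substitute tan(θ) = x/4, sec(θ) = sqrt(x**2 + 16)/4 (absorbing any constant into C).

log(x + sqrt(x**2 + 16)) + C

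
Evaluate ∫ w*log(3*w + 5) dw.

w**2*log(3*w + 5)/2 - w**2/4 + 5*w/6 - 25*log(3*w + 5)/18 + C

Use integration by parts with u = log(3*w + 5), dv = w dw.
Then du = 3/(3*w + 5) dw and v = w**2/2.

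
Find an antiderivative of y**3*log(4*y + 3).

Use integration by parts with u = log(4*y + 3), dv = y**3 dy.
Then du = 4/(4*y + 3) dy and v = y**4/4.

y**4*log(4*y + 3)/4 - y**4/16 + y**3/16 - 9*y**2/128 + 27*y/256 - 81*log(4*y + 3)/1024 + C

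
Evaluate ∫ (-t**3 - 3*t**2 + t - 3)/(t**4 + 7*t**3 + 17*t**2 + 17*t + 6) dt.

Factor the denominator: (t + 1)**2*(t + 2)*(t + 3).
Partial-fraction decomposition: 3/(2*(t + 3)) - 9/(t + 2) + 13/(2*(t + 1)) - 3/(t + 1)**2.
Integrate each term; A/(t−a) gives A·log|t−a|; A/(t−a)² gives −A/(t−a).

13*log(t + 1)/2 - 9*log(t + 2) + 3*log(t + 3)/2 + 3/(t + 1) + C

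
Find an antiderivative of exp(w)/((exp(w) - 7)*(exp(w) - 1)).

Let u = e^w, du = e^w dw.
The integral becomes ∫ du/((u-7)(u-1)); decompose into partial fractions.

log(exp(w) - 7)/6 - log(exp(w) - 1)/6 + C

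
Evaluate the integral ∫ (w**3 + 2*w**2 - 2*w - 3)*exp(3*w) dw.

Use integration by parts with u = w**3 + 2*w**2 - 2*w - 3, dv = exp(3*w) dw, so v = exp(3*w)/3.
Apply parts 3 times (tabular method): alternate signs, differentiate u down to 0, integrate dv up.

(9*w**3 + 9*w**2 - 24*w - 19)*exp(3*w)/27 + C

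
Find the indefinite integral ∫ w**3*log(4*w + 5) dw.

Use integration by parts with u = log(4*w + 5), dv = w**3 dw.
Then du = 4/(4*w + 5) dw and v = w**4/4.

w**4*log(4*w + 5)/4 - w**4/16 + 5*w**3/48 - 25*w**2/128 + 125*w/256 - 625*log(4*w + 5)/1024 + C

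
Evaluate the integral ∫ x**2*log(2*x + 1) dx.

Use integration by parts with u = log(2*x + 1), dv = x**2 dx.
Then du = 2/(2*x + 1) dx and v = x**3/3.

x**3*log(2*x + 1)/3 - x**3/9 + x**2/12 - x/12 + log(2*x + 1)/24 + C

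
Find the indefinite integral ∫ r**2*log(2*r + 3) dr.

r**3*log(2*r + 3)/3 - r**3/9 + r**2/4 - 3*r/4 + 9*log(2*r + 3)/8 + C

Use integration by parts with u = log(2*r + 3), dv = r**2 dr.
Then du = 2/(2*r + 3) dr and v = r**3/3.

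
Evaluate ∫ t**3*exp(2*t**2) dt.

Let u = t², du = 2t dt; rewrite as (1/2)∫ u^1·exp(2u) du.
Now integrate by parts 1 time.

(2*t**2 - 1)*exp(2*t**2)/8 + C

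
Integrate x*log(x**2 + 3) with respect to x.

x**2*log(x**2 + 3)/2 - x**2/2 + 3*log(x**2 + 3)/2 + C

Let u = x**2 + 3, so du = (2*x) dx.
The integral becomes (1/2)·∫ log(u) du; integrate by parts with u′=log(u), dv′=du.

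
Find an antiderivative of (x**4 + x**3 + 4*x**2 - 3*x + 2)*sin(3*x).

Use integration by parts with u = x**4 + x**3 + 4*x**2 - 3*x + 2, dv = sin(3*x) dx, so v = -cos(3*x)/3.
Apply parts 4 times (tabular method): alternate signs, differentiate u down to 0, integrate dv up.

-x**4*cos(3*x)/3 + 4*x**3*sin(3*x)/9 - x**3*cos(3*x)/3 + x**2*sin(3*x)/3 - 8*x**2*cos(3*x)/9 + 16*x*sin(3*x)/27 + 11*x*cos(3*x)/9 - 11*sin(3*x)/27 - 38*cos(3*x)/81 + C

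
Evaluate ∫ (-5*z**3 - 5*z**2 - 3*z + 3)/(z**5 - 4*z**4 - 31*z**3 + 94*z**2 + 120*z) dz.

log(z)/40 - 425*log(z - 6)/308 + 409*log(z - 4)/360 - 3*log(z + 1)/70 + 259*log(z + 5)/990 + C

Factor the denominator: z*(z - 6)*(z - 4)*(z + 1)*(z + 5).
Partial-fraction decomposition: 259/(990*(z + 5)) - 3/(70*(z + 1)) + 409/(360*(z - 4)) - 425/(308*(z - 6)) + 1/(40*z).
Integrate each term: A/(z−a) contributes A·log|z−a|.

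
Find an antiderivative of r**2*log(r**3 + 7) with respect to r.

r**3*log(r**3 + 7)/3 - r**3/3 + 7*log(r**3 + 7)/3 + C

Let u = r**3 + 7, so du = (3*r**2) dr.
The integral becomes (1/3)·∫ log(u) du; integrate by parts with u′=log(u), dv′=du.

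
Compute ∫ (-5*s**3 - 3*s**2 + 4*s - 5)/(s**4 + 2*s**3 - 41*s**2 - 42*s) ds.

Factor the denominator: s*(s - 6)*(s + 1)*(s + 7).
Partial-fraction decomposition: -1535/(546*(s + 7)) - 1/(6*(s + 1)) - 167/(78*(s - 6)) + 5/(42*s).
Integrate each term: A/(s−a) contributes A·log|s−a|.

5*log(s)/42 - 167*log(s - 6)/78 - log(s + 1)/6 - 1535*log(s + 7)/546 + C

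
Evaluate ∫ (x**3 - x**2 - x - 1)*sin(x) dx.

-x**3*cos(x) + 3*x**2*sin(x) + x**2*cos(x) - 2*x*sin(x) + 7*x*cos(x) - 7*sin(x) - cos(x) + C

Use integration by parts with u = x**3 - x**2 - x - 1, dv = sin(x) dx, so v = -cos(x).
Apply parts 3 times (tabular method): alternate signs, differentiate u down to 0, integrate dv up.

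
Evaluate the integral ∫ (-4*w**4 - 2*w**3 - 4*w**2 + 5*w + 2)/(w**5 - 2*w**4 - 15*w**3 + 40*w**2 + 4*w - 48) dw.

Factor the denominator: (w - 3)*(w - 2)**2*(w + 1)*(w + 4).
Partial-fraction decomposition: -163/(126*(w + 4)) + 1/(12*(w + 1)) + 205/(18*(w - 2)) + 14/(3*(w - 2)**2) - 397/(28*(w - 3)).
Integrate each term; A/(w−a) gives A·log|w−a|; A/(w−a)² gives −A/(w−a).

-397*log(w - 3)/28 + 205*log(w - 2)/18 + log(w + 1)/12 - 163*log(w + 4)/126 - 14/(3*w - 6) + C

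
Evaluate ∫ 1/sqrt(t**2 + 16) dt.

log(t + sqrt(t**2 + 16)) + C

Substitute t = 4·tan(θ), so dt = 4·sec(θ)^2 dθ and the radical becomes sqrt(t**2 + 16) = 4·sec(θ) by the Pythagorean identity.
Integrate the resulting trig expression in θ, then back-substitute tan(θ) = t/4, sec(θ) = sqrt(t**2 + 16)/4 (absorbing any constant into C).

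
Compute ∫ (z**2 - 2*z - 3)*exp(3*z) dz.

(9*z**2 - 24*z - 19)*exp(3*z)/27 + C

Use integration by parts with u = z**2 - 2*z - 3, dv = exp(3*z) dz, so v = exp(3*z)/3.
Apply parts 2 times (tabular method): alternate signs, differentiate u down to 0, integrate dv up.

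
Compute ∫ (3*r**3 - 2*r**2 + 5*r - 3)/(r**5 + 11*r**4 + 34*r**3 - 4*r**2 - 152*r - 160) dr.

23*log(r - 2)/672 - 301*log(r + 2)/96 + 247*log(r + 4)/24 - 151*log(r + 5)/21 - 15/(8*r + 16) + C

Factor the denominator: (r - 2)*(r + 2)**2*(r + 4)*(r + 5).
Partial-fraction decomposition: -151/(21*(r + 5)) + 247/(24*(r + 4)) - 301/(96*(r + 2)) + 15/(8*(r + 2)**2) + 23/(672*(r - 2)).
Integrate each term; A/(r−a) gives A·log|r−a|; A/(r−a)² gives −A/(r−a).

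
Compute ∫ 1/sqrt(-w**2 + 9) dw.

Substitute w = 3·sin(θ), so dw = 3·cos(θ) dθ and the radical becomes sqrt(-w**2 + 9) = 3·cos(θ) by the Pythagorean identity.
Integrate the resulting trig expression in θ, then back-substitute θ = asin(w/3), sin(θ) = w/3, cos(θ) = sqrt(-w**2 + 9)/3 (absorbing any constant into C).

asin(w/3) + C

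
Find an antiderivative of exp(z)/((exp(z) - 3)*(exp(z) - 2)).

Let u = e^z, du = e^z dz.
The integral becomes ∫ du/((u-2)(u-3)); decompose into partial fractions.

log(exp(z) - 3) - log(exp(z) - 2) + C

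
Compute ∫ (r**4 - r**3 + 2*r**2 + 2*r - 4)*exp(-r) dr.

(-r**4 - 3*r**3 - 11*r**2 - 24*r - 20)*exp(-r) + C

Use integration by parts with u = r**4 - r**3 + 2*r**2 + 2*r - 4, dv = exp(-r) dr, so v = -exp(-r).
Apply parts 4 times (tabular method): alternate signs, differentiate u down to 0, integrate dv up.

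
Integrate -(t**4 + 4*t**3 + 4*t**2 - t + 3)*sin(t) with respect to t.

t**4*cos(t) - 4*t**3*sin(t) + 4*t**3*cos(t) - 12*t**2*sin(t) - 8*t**2*cos(t) + 16*t*sin(t) - 25*t*cos(t) + 25*sin(t) + 19*cos(t) + C

Use integration by parts with u = t**4 + 4*t**3 + 4*t**2 - t + 3, dv = -sin(t) dt, so v = cos(t).
Apply parts 4 times (tabular method): alternate signs, differentiate u down to 0, integrate dv up.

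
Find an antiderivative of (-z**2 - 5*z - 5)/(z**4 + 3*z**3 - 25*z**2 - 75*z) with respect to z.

log(z)/15 - 11*log(z - 5)/80 + log(z + 3)/48 + log(z + 5)/20 + C

Factor the denominator: z*(z - 5)*(z + 3)*(z + 5).
Partial-fraction decomposition: 1/(20*(z + 5)) + 1/(48*(z + 3)) - 11/(80*(z - 5)) + 1/(15*z).
Integrate each term: A/(z−a) contributes A·log|z−a|.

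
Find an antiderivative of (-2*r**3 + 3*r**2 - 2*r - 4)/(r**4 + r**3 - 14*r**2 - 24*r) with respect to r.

log(r)/6 - 23*log(r - 4)/42 + 7*log(r + 2)/3 - 83*log(r + 3)/21 + C

Factor the denominator: r*(r - 4)*(r + 2)*(r + 3).
Partial-fraction decomposition: -83/(21*(r + 3)) + 7/(3*(r + 2)) - 23/(42*(r - 4)) + 1/(6*r).
Integrate each term: A/(r−a) contributes A·log|r−a|.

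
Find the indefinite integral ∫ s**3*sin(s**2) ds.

Let u = s², du = 2s ds; rewrite as (1/2)∫ u^1·sin(1u) du.
Now integrate by parts 1 time.

-s**2*cos(s**2)/2 + sin(s**2)/2 + C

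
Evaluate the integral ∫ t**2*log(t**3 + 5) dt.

t**3*log(t**3 + 5)/3 - t**3/3 + 5*log(t**3 + 5)/3 + C

Let u = t**3 + 5, so du = (3*t**2) dt.
The integral becomes (1/3)·∫ log(u) du; integrate by parts with u′=log(u), dv′=du.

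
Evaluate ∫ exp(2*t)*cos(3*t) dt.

3*exp(2*t)*sin(3*t)/13 + 2*exp(2*t)*cos(3*t)/13 + C

Let I denote the integral. Integrate by parts with u = cos(3*t), dv = exp(2*t) dt, so v = exp(2*t)/2: I = exp(2*t)*cos(3*t)/2 + (3/2)·∫ exp(2*t)*sin(3*t) dt.
Apply parts again with u = sin(3*t), dv = exp(2*t) dt: ∫ exp(2*t)*sin(3*t) dt = exp(2*t)*sin(3*t)/2 − (3/2)·I. Substituting back brings back I: I = 3*exp(2*t)*sin(3*t)/4 + exp(2*t)*cos(3*t)/2 − (9/4)·I.
Solving for I: (1 + 9/4)·I equals the remaining terms, so I = (4/13)·(3*exp(2*t)*sin(3*t)/4 + exp(2*t)*cos(3*t)/2).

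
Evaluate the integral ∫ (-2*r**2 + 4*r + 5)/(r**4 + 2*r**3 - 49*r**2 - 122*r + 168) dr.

-5*log(r - 7)/66 - log(r - 1)/30 - 43*log(r + 4)/110 + log(r + 6)/2 + C

Factor the denominator: (r - 7)*(r - 1)*(r + 4)*(r + 6).
Partial-fraction decomposition: 1/(2*(r + 6)) - 43/(110*(r + 4)) - 1/(30*(r - 1)) - 5/(66*(r - 7)).
Integrate each term: A/(r−a) contributes A·log|r−a|.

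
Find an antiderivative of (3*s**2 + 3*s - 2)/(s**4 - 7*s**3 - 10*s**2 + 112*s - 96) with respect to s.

Factor the denominator: (s - 6)*(s - 4)*(s - 1)*(s + 4).
Partial-fraction decomposition: -17/(200*(s + 4)) + 4/(75*(s - 1)) - 29/(24*(s - 4)) + 31/(25*(s - 6)).
Integrate each term: A/(s−a) contributes A·log|s−a|.

31*log(s - 6)/25 - 29*log(s - 4)/24 + 4*log(s - 1)/75 - 17*log(s + 4)/200 + C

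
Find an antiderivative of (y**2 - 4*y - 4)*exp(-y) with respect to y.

Use integration by parts with u = y**2 - 4*y - 4, dv = exp(-y) dy, so v = -exp(-y).
Apply parts 2 times (tabular method): alternate signs, differentiate u down to 0, integrate dv up.

(-y**2 + 2*y + 6)*exp(-y) + C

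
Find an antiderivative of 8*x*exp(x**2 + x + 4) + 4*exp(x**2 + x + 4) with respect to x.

Let u = x**2 + x + 4, so du = (2*x + 1) dx.
Rewriting, the integral becomes 4·∫ e^u du = 4·e^u.
Substituting back, u = x**2 + x + 4.

4*exp(x**2 + x + 4) + C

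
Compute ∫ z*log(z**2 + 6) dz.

z**2*log(z**2 + 6)/2 - z**2/2 + 3*log(z**2 + 6) + C

Let u = z**2 + 6, so du = (2*z) dz.
The integral becomes (1/2)·∫ log(u) du; integrate by parts with u′=log(u), dv′=du.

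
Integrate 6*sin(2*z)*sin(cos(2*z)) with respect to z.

3*cos(cos(2*z)) + C

Let u = cos(2*z), so du = (-2*sin(2*z)) dz.
Rewriting, the integral becomes -3·∫ sin(u) du = -3·-cos(u).
Substituting back, u = cos(2*z).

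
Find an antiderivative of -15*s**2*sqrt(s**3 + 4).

Let u = s**3 + 4, so du = (3*s**2) ds.
Rewriting, the integral becomes -5·∫ √u du = -5·(2/3)u^(3/2).
Substituting back, u = s**3 + 4.

-10*(s**3 + 4)**(3/2)/3 + C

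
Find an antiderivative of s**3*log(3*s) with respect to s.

s**4*(log(s) + log(3))/4 - s**4/16 + C

Use integration by parts with u = log(3*s), dv = s**3 ds.
Then du = 1/s ds and v = s**4/4.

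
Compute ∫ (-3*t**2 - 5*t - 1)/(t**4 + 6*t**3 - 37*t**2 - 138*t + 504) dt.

Factor the denominator: (t - 4)*(t - 3)*(t + 6)*(t + 7).
Partial-fraction decomposition: 113/(110*(t + 7)) - 79/(90*(t + 6)) + 43/(90*(t - 3)) - 69/(110*(t - 4)).
Integrate each term: A/(t−a) contributes A·log|t−a|.

-69*log(t - 4)/110 + 43*log(t - 3)/90 - 79*log(t + 6)/90 + 113*log(t + 7)/110 + C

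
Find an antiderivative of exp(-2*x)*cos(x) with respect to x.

Let I denote the integral. Integrate by parts with u = cos(x), dv = exp(-2*x) dx, so v = -exp(-2*x)/2: I = -exp(-2*x)*cos(x)/2 − (1/2)·∫ exp(-2*x)*sin(x) dx.
Apply parts again with u = sin(x), dv = exp(-2*x) dx: ∫ exp(-2*x)*sin(x) dx = -exp(-2*x)*sin(x)/2 + (1/2)·I. Substituting back brings back I: I = exp(-2*x)*sin(x)/4 - exp(-2*x)*cos(x)/2 − (1/4)·I.
Solving for I: (1 + 1/4)·I equals the remaining terms, so I = (4/5)·(exp(-2*x)*sin(x)/4 - exp(-2*x)*cos(x)/2).

exp(-2*x)*sin(x)/5 - 2*exp(-2*x)*cos(x)/5 + C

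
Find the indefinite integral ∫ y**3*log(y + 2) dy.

y**4*log(y + 2)/4 - y**4/16 + y**3/6 - y**2/2 + 2*y - 4*log(y + 2) + C

Use integration by parts with u = log(y + 2), dv = y**3 dy.
Then du = 1/(y + 2) dy and v = y**4/4.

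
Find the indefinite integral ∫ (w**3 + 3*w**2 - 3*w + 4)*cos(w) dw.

w**3*sin(w) + 3*w**2*sin(w) + 3*w**2*cos(w) - 9*w*sin(w) + 6*w*cos(w) - 2*sin(w) - 9*cos(w) + C

Use integration by parts with u = w**3 + 3*w**2 - 3*w + 4, dv = cos(w) dw, so v = sin(w).
Apply parts 3 times (tabular method): alternate signs, differentiate u down to 0, integrate dv up.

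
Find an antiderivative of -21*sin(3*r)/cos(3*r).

7*log(cos(3*r)) + C

Let u = cos(3*r), so du = (-3*sin(3*r)) dr.
Rewriting, the integral becomes 7·∫ 1/u du = 7·log(u).
Substituting back, u = cos(3*r).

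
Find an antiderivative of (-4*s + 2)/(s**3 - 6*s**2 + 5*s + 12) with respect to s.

Factor the denominator: (s - 4)*(s - 3)*(s + 1).
Partial-fraction decomposition: 3/(10*(s + 1)) + 5/(2*(s - 3)) - 14/(5*(s - 4)).
Integrate each term: A/(s−a) contributes A·log|s−a|.

-14*log(s - 4)/5 + 5*log(s - 3)/2 + 3*log(s + 1)/10 + C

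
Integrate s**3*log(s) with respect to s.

Use integration by parts with u = log(s), dv = s**3 ds.
Then du = 1/s ds and v = s**4/4.

s**4*log(s)/4 - s**4/16 + C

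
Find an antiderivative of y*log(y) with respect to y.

Use integration by parts with u = log(y), dv = y dy.
Then du = 1/y dy and v = y**2/2.

y**2*log(y)/2 - y**2/4 + C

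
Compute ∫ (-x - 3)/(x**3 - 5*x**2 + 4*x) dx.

-3*log(x)/4 - 7*log(x - 4)/12 + 4*log(x - 1)/3 + C

Factor the denominator: x*(x - 4)*(x - 1).
Partial-fraction decomposition: 4/(3*(x - 1)) - 7/(12*(x - 4)) - 3/(4*x).
Integrate each term: A/(x−a) contributes A·log|x−a|.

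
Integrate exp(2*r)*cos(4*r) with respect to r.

Let I denote the integral. Integrate by parts with u = cos(4*r), dv = exp(2*r) dr, so v = exp(2*r)/2: I = exp(2*r)*cos(4*r)/2 + 2·∫ exp(2*r)*sin(4*r) dr.
Apply parts again with u = sin(4*r), dv = exp(2*r) dr: ∫ exp(2*r)*sin(4*r) dr = exp(2*r)*sin(4*r)/2 − 2·I. Substituting back brings back I: I = exp(2*r)*sin(4*r) + exp(2*r)*cos(4*r)/2 − 4·I.
Solving for I: (1 + 4)·I equals the remaining terms, so I = (1/5)·(exp(2*r)*sin(4*r) + exp(2*r)*cos(4*r)/2).

exp(2*r)*sin(4*r)/5 + exp(2*r)*cos(4*r)/10 + C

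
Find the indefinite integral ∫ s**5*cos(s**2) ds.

Let u = s², du = 2s ds; rewrite as (1/2)∫ u^2·cos(1u) du.
Now integrate by parts 2 times.

s**4*sin(s**2)/2 + s**2*cos(s**2) - sin(s**2) + C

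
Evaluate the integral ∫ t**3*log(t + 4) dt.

Use integration by parts with u = log(t + 4), dv = t**3 dt.
Then du = 1/(t + 4) dt and v = t**4/4.

t**4*log(t + 4)/4 - t**4/16 + t**3/3 - 2*t**2 + 16*t - 64*log(t + 4) + C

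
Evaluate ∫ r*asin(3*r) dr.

r**2*asin(3*r)/2 + r*sqrt(-9*r**2 + 1)/12 - asin(3*r)/36 + C

Use integration by parts with u = arcsin(3*r), dv = r dr.
Then du = 3/sqrt(-9*r**2 + 1) dr.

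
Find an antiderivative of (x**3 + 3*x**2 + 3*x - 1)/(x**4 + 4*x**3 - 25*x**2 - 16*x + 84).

31*log(x - 3)/25 - 25*log(x - 2)/36 - 3*log(x + 2)/100 + 109*log(x + 7)/225 + C

Factor the denominator: (x - 3)*(x - 2)*(x + 2)*(x + 7).
Partial-fraction decomposition: 109/(225*(x + 7)) - 3/(100*(x + 2)) - 25/(36*(x - 2)) + 31/(25*(x - 3)).
Integrate each term: A/(x−a) contributes A·log|x−a|.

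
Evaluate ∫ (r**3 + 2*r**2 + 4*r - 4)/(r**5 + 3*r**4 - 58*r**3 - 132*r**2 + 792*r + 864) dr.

11*log(r - 6)/72 - 27*log(r - 4)/250 - log(r + 1)/125 - 331*log(r + 6)/9000 - 43/(150*r + 900) + C

Factor the denominator: (r - 6)*(r - 4)*(r + 1)*(r + 6)**2.
Partial-fraction decomposition: -331/(9000*(r + 6)) + 43/(150*(r + 6)**2) - 1/(125*(r + 1)) - 27/(250*(r - 4)) + 11/(72*(r - 6)).
Integrate each term; A/(r−a) gives A·log|r−a|; A/(r−a)² gives −A/(r−a).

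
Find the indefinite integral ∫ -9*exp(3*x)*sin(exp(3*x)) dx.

Let u = exp(3*x), so du = (3*exp(3*x)) dx.
Rewriting, the integral becomes -3·∫ sin(u) du = -3·-cos(u).
Substituting back, u = exp(3*x).

3*cos(exp(3*x)) + C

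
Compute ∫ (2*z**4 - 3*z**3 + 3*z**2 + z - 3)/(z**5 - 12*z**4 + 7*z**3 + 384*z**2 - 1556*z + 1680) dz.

654*log(z - 7)/65 - 476*log(z - 5)/33 + 123*log(z - 4)/20 - 19*log(z - 2)/240 + 3339*log(z + 6)/11440 + C

Factor the denominator: (z - 7)*(z - 5)*(z - 4)*(z - 2)*(z + 6).
Partial-fraction decomposition: 3339/(11440*(z + 6)) - 19/(240*(z - 2)) + 123/(20*(z - 4)) - 476/(33*(z - 5)) + 654/(65*(z - 7)).
Integrate each term: A/(z−a) contributes A·log|z−a|.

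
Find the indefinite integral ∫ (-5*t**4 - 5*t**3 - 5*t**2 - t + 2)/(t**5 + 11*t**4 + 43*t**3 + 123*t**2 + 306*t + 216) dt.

-log(t + 1)/75 + 517*log(t + 4)/75 - 2786*log(t + 6)/225 + 113*log(t**2 + 9)/450 + 49*atan(t/3)/45 + C

Factor the denominator: (t + 1)*(t + 4)*(t + 6)*(t**2 + 9).
Partial-fraction decomposition: (113*t + 735)/(225*(t**2 + 9)) - 2786/(225*(t + 6)) + 517/(75*(t + 4)) - 1/(75*(t + 1)).
Integrate each term; A/(t−a) gives A·log|t−a|; the (Bt+D)/(t²+p²) term gives a log and an atan.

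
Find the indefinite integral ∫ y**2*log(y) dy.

Use integration by parts with u = log(y), dv = y**2 dy.
Then du = 1/y dy and v = y**3/3.

y**3*log(y)/3 - y**3/9 + C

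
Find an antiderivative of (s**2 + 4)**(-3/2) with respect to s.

Substitute s = 2·tan(θ), so ds = 2·sec(θ)^2 dθ and the radical becomes sqrt(s**2 + 4) = 2·sec(θ) by the Pythagorean identity.
Integrate the resulting trig expression in θ, then back-substitute tan(θ) = s/2, sec(θ) = sqrt(s**2 + 4)/2 (absorbing any constant into C).

s/(4*sqrt(s**2 + 4)) + C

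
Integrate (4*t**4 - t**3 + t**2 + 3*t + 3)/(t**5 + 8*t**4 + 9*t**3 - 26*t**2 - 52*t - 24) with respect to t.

Factor the denominator: (t - 2)*(t + 1)**2*(t + 2)*(t + 6).
Partial-fraction decomposition: 5421/(800*(t + 6)) - 73/(16*(t + 2)) + 116/(75*(t + 1)) - 2/(5*(t + 1)**2) + 23/(96*(t - 2)).
Integrate each term; A/(t−a) gives A·log|t−a|; A/(t−a)² gives −A/(t−a).

23*log(t - 2)/96 + 116*log(t + 1)/75 - 73*log(t + 2)/16 + 5421*log(t + 6)/800 + 2/(5*t + 5) + C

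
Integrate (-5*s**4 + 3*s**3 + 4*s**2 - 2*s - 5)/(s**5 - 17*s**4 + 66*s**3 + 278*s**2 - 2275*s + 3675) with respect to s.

15805*log(s - 7)/576 - 533*log(s - 5)/16 + 299*log(s - 3)/256 - 679*log(s + 5)/2304 + 10799/(96*s - 672) + C

Factor the denominator: (s - 7)**2*(s - 5)*(s - 3)*(s + 5).
Partial-fraction decomposition: -679/(2304*(s + 5)) + 299/(256*(s - 3)) - 533/(16*(s - 5)) + 15805/(576*(s - 7)) - 10799/(96*(s - 7)**2).
Integrate each term; A/(s−a) gives A·log|s−a|; A/(s−a)² gives −A/(s−a).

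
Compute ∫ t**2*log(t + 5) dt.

Use integration by parts with u = log(t + 5), dv = t**2 dt.
Then du = 1/(t + 5) dt and v = t**3/3.

t**3*log(t + 5)/3 - t**3/9 + 5*t**2/6 - 25*t/3 + 125*log(t + 5)/3 + C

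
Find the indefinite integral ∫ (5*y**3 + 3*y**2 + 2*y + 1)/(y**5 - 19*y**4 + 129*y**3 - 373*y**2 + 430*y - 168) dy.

1877*log(y - 7)/108 - 1201*log(y - 6)/50 + 377*log(y - 4)/54 - 307*log(y - 1)/900 + 11/(90*y - 90) + C

Factor the denominator: (y - 7)*(y - 6)*(y - 4)*(y - 1)**2.
Partial-fraction decomposition: -307/(900*(y - 1)) - 11/(90*(y - 1)**2) + 377/(54*(y - 4)) - 1201/(50*(y - 6)) + 1877/(108*(y - 7)).
Integrate each term; A/(y−a) gives A·log|y−a|; A/(y−a)² gives −A/(y−a).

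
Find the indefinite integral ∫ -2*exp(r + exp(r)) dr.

-2*exp(exp(r)) + C

Let u = exp(r), so du = (exp(r)) dr.
Rewriting, the integral becomes -2·∫ e^u du = -2·e^u.
Substituting back, u = exp(r).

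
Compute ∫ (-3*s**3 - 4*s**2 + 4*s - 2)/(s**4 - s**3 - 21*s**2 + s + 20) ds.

-457*log(s - 5)/216 + log(s - 1)/8 - 7*log(s + 1)/36 - 22*log(s + 4)/27 + C

Factor the denominator: (s - 5)*(s - 1)*(s + 1)*(s + 4).
Partial-fraction decomposition: -22/(27*(s + 4)) - 7/(36*(s + 1)) + 1/(8*(s - 1)) - 457/(216*(s - 5)).
Integrate each term: A/(s−a) contributes A·log|s−a|.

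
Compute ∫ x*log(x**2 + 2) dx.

Let u = x**2 + 2, so du = (2*x) dx.
The integral becomes (1/2)·∫ log(u) du; integrate by parts with u′=log(u), dv′=du.

x**2*log(x**2 + 2)/2 - x**2/2 + log(x**2 + 2) + C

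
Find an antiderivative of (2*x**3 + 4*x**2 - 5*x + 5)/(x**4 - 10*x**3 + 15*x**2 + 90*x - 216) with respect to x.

Factor the denominator: (x - 6)*(x - 4)*(x - 3)*(x + 3).
Partial-fraction decomposition: -1/(189*(x + 3)) + 40/(9*(x - 3)) - 177/(14*(x - 4)) + 551/(54*(x - 6)).
Integrate each term: A/(x−a) contributes A·log|x−a|.

551*log(x - 6)/54 - 177*log(x - 4)/14 + 40*log(x - 3)/9 - log(x + 3)/189 + C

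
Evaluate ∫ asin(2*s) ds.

Use integration by parts with u = arcsin(2*s), dv = ds.
Then du = 2/sqrt(-4*s**2 + 1) ds.

s*asin(2*s) + sqrt(-4*s**2 + 1)/2 + C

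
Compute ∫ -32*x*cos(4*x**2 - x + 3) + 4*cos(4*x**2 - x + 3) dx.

Let u = 4*x**2 - x + 3, so du = (8*x - 1) dx.
Rewriting, the integral becomes -4·∫ cos(u) du = -4·sin(u).
Substituting back, u = 4*x**2 - x + 3.

-4*sin(4*x**2 - x + 3) + C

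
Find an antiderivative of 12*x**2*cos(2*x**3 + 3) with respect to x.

2*sin(2*x**3 + 3) + C

Let u = 2*x**3 + 3, so du = (6*x**2) dx.
Rewriting, the integral becomes 2·∫ cos(u) du = 2·sin(u).
Substituting back, u = 2*x**3 + 3.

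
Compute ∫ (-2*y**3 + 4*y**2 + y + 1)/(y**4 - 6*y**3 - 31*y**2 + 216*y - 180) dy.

Factor the denominator: (y - 6)*(y - 5)*(y - 1)*(y + 6).
Partial-fraction decomposition: -571/(924*(y + 6)) + 1/(35*(y - 1)) + 36/(11*(y - 5)) - 281/(60*(y - 6)).
Integrate each term: A/(y−a) contributes A·log|y−a|.

-281*log(y - 6)/60 + 36*log(y - 5)/11 + log(y - 1)/35 - 571*log(y + 6)/924 + C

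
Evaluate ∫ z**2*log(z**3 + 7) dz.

z**3*log(z**3 + 7)/3 - z**3/3 + 7*log(z**3 + 7)/3 + C

Let u = z**3 + 7, so du = (3*z**2) dz.
The integral becomes (1/3)·∫ log(u) du; integrate by parts with u′=log(u), dv′=du.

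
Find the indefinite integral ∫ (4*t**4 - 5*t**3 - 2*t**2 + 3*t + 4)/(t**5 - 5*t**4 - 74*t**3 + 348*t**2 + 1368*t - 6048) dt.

7816*log(t - 7)/507 - 2027*log(t - 6)/144 + 86*log(t - 4)/75 + 920843*log(t + 6)/608400 + 3089/(780*t + 4680) + C

Factor the denominator: (t - 7)*(t - 6)*(t - 4)*(t + 6)**2.
Partial-fraction decomposition: 920843/(608400*(t + 6)) - 3089/(780*(t + 6)**2) + 86/(75*(t - 4)) - 2027/(144*(t - 6)) + 7816/(507*(t - 7)).
Integrate each term; A/(t−a) gives A·log|t−a|; A/(t−a)² gives −A/(t−a).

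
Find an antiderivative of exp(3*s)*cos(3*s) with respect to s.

exp(3*s)*sin(3*s)/6 + exp(3*s)*cos(3*s)/6 + C

Let I denote the integral. Integrate by parts with u = cos(3*s), dv = exp(3*s) ds, so v = exp(3*s)/3: I = exp(3*s)*cos(3*s)/3 + ∫ exp(3*s)*sin(3*s) ds.
Apply parts again with u = sin(3*s), dv = exp(3*s) ds: ∫ exp(3*s)*sin(3*s) ds = exp(3*s)*sin(3*s)/3 − I. Substituting back brings back I: I = exp(3*s)*sin(3*s)/3 + exp(3*s)*cos(3*s)/3 − I.
Solving for I: (1 + 1)·I equals the remaining terms, so I = (1/2)·(exp(3*s)*sin(3*s)/3 + exp(3*s)*cos(3*s)/3).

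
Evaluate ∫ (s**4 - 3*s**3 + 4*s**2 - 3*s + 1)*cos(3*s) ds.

Use integration by parts with u = s**4 - 3*s**3 + 4*s**2 - 3*s + 1, dv = cos(3*s) ds, so v = sin(3*s)/3.
Apply parts 4 times (tabular method): alternate signs, differentiate u down to 0, integrate dv up.

s**4*sin(3*s)/3 - s**3*sin(3*s) + 4*s**3*cos(3*s)/9 + 8*s**2*sin(3*s)/9 - s**2*cos(3*s) - s*sin(3*s)/3 + 16*s*cos(3*s)/27 + 11*sin(3*s)/81 - cos(3*s)/9 + C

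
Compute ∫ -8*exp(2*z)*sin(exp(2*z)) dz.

Let u = exp(2*z), so du = (2*exp(2*z)) dz.
Rewriting, the integral becomes -4·∫ sin(u) du = -4·-cos(u).
Substituting back, u = exp(2*z).

4*cos(exp(2*z)) + C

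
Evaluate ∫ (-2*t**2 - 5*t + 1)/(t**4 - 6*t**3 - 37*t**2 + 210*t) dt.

Factor the denominator: t*(t - 7)*(t - 5)*(t + 6).
Partial-fraction decomposition: 41/(858*(t + 6)) + 37/(55*(t - 5)) - 66/(91*(t - 7)) + 1/(210*t).
Integrate each term: A/(t−a) contributes A·log|t−a|.

log(t)/210 - 66*log(t - 7)/91 + 37*log(t - 5)/55 + 41*log(t + 6)/858 + C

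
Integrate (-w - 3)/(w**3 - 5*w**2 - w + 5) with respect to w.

-log(w - 5)/3 + log(w - 1)/2 - log(w + 1)/6 + C

Factor the denominator: (w - 5)*(w - 1)*(w + 1).
Partial-fraction decomposition: -1/(6*(w + 1)) + 1/(2*(w - 1)) - 1/(3*(w - 5)).
Integrate each term: A/(w−a) contributes A·log|w−a|.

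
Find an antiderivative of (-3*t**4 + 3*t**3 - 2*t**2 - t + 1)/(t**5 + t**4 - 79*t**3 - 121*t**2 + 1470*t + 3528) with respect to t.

-3139*log(t - 7)/770 + 3317*log(t - 6)/1170 - 169*log(t + 3)/180 + 329*log(t + 4)/110 - 1387*log(t + 7)/364 + C

Factor the denominator: (t - 7)*(t - 6)*(t + 3)*(t + 4)*(t + 7).
Partial-fraction decomposition: -1387/(364*(t + 7)) + 329/(110*(t + 4)) - 169/(180*(t + 3)) + 3317/(1170*(t - 6)) - 3139/(770*(t - 7)).
Integrate each term: A/(t−a) contributes A·log|t−a|.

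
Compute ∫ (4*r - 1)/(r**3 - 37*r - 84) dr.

Factor the denominator: (r - 7)*(r + 3)*(r + 4).
Partial-fraction decomposition: -17/(11*(r + 4)) + 13/(10*(r + 3)) + 27/(110*(r - 7)).
Integrate each term: A/(r−a) contributes A·log|r−a|.

27*log(r - 7)/110 + 13*log(r + 3)/10 - 17*log(r + 4)/11 + C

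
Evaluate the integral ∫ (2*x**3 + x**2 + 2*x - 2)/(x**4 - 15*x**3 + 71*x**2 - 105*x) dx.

2*log(x)/105 + 747*log(x - 7)/56 - 283*log(x - 5)/20 + 67*log(x - 3)/24 + C

Factor the denominator: x*(x - 7)*(x - 5)*(x - 3).
Partial-fraction decomposition: 67/(24*(x - 3)) - 283/(20*(x - 5)) + 747/(56*(x - 7)) + 2/(105*x).
Integrate each term: A/(x−a) contributes A·log|x−a|.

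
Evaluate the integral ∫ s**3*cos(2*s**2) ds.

Let u = s², du = 2s ds; rewrite as (1/2)∫ u^1·cos(2u) du.
Now integrate by parts 1 time.

s**2*sin(2*s**2)/4 + cos(2*s**2)/8 + C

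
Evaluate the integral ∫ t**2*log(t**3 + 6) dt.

Let u = t**3 + 6, so du = (3*t**2) dt.
The integral becomes (1/3)·∫ log(u) du; integrate by parts with u′=log(u), dv′=du.

t**3*log(t**3 + 6)/3 - t**3/3 + 2*log(t**3 + 6) + C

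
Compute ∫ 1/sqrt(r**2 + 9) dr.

log(r + sqrt(r**2 + 9)) + C

Substitute r = 3·tan(θ), so dr = 3·sec(θ)^2 dθ and the radical becomes sqrt(r**2 + 9) = 3·sec(θ) by the Pythagorean identity.
Integrate the resulting trig expression in θ, then back-substitute tan(θ) = r/3, sec(θ) = sqrt(r**2 + 9)/3 (absorbing any constant into C).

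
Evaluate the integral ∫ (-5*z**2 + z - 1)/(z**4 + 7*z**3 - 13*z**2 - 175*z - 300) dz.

-121*log(z - 5)/720 + 49*log(z + 3)/16 - 85*log(z + 4)/9 + 131*log(z + 5)/20 + C

Factor the denominator: (z - 5)*(z + 3)*(z + 4)*(z + 5).
Partial-fraction decomposition: 131/(20*(z + 5)) - 85/(9*(z + 4)) + 49/(16*(z + 3)) - 121/(720*(z - 5)).
Integrate each term: A/(z−a) contributes A·log|z−a|.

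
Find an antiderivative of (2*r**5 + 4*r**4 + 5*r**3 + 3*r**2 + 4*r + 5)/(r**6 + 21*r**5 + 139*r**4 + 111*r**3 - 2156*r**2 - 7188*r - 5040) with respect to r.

3461*log(r - 4)/49500 - log(r + 1)/3000 - 4315*log(r + 5)/72 - 66043*log(r + 6)/500 + 25601*log(r + 7)/132 - 11359/(50*r + 300) + C

Factor the denominator: (r - 4)*(r + 1)*(r + 5)*(r + 6)**2*(r + 7).
Partial-fraction decomposition: 25601/(132*(r + 7)) - 66043/(500*(r + 6)) + 11359/(50*(r + 6)**2) - 4315/(72*(r + 5)) - 1/(3000*(r + 1)) + 3461/(49500*(r - 4)).
Integrate each term; A/(r−a) gives A·log|r−a|; A/(r−a)² gives −A/(r−a).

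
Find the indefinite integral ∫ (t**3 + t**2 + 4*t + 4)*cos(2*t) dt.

t**3*sin(2*t)/2 + t**2*sin(2*t)/2 + 3*t**2*cos(2*t)/4 + 5*t*sin(2*t)/4 + t*cos(2*t)/2 + 7*sin(2*t)/4 + 5*cos(2*t)/8 + C

Use integration by parts with u = t**3 + t**2 + 4*t + 4, dv = cos(2*t) dt, so v = sin(2*t)/2.
Apply parts 3 times (tabular method): alternate signs, differentiate u down to 0, integrate dv up.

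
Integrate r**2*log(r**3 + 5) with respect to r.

r**3*log(r**3 + 5)/3 - r**3/3 + 5*log(r**3 + 5)/3 + C

Let u = r**3 + 5, so du = (3*r**2) dr.
The integral becomes (1/3)·∫ log(u) du; integrate by parts with u′=log(u), dv′=du.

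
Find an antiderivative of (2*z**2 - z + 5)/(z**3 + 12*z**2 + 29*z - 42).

3*log(z - 1)/28 - 83*log(z + 6)/7 + 55*log(z + 7)/4 + C

Factor the denominator: (z - 1)*(z + 6)*(z + 7).
Partial-fraction decomposition: 55/(4*(z + 7)) - 83/(7*(z + 6)) + 3/(28*(z - 1)).
Integrate each term: A/(z−a) contributes A·log|z−a|.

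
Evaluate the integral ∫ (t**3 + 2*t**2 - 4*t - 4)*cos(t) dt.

Use integration by parts with u = t**3 + 2*t**2 - 4*t - 4, dv = cos(t) dt, so v = sin(t).
Apply parts 3 times (tabular method): alternate signs, differentiate u down to 0, integrate dv up.

t**3*sin(t) + 2*t**2*sin(t) + 3*t**2*cos(t) - 10*t*sin(t) + 4*t*cos(t) - 8*sin(t) - 10*cos(t) + C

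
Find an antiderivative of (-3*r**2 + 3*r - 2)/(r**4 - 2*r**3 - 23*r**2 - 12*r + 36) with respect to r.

Factor the denominator: (r - 6)*(r - 1)*(r + 2)*(r + 3).
Partial-fraction decomposition: 19/(18*(r + 3)) - 5/(6*(r + 2)) + 1/(30*(r - 1)) - 23/(90*(r - 6)).
Integrate each term: A/(r−a) contributes A·log|r−a|.

-23*log(r - 6)/90 + log(r - 1)/30 - 5*log(r + 2)/6 + 19*log(r + 3)/18 + C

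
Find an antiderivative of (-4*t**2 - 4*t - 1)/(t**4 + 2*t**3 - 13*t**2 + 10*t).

-log(t)/10 - 25*log(t - 2)/14 + 3*log(t - 1)/2 + 27*log(t + 5)/70 + C

Factor the denominator: t*(t - 2)*(t - 1)*(t + 5).
Partial-fraction decomposition: 27/(70*(t + 5)) + 3/(2*(t - 1)) - 25/(14*(t - 2)) - 1/(10*t).
Integrate each term: A/(t−a) contributes A·log|t−a|.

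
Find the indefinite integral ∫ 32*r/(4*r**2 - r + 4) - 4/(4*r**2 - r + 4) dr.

4*log(4*r**2 - r + 4) + C

Let u = 4*r**2 - r + 4, so du = (8*r - 1) dr.
Rewriting, the integral becomes 4·∫ 1/u du = 4·log(u).
Substituting back, u = 4*r**2 - r + 4.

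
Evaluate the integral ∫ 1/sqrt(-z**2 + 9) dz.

Substitute z = 3·sin(θ), so dz = 3·cos(θ) dθ and the radical becomes sqrt(-z**2 + 9) = 3·cos(θ) by the Pythagorean identity.
Integrate the resulting trig expression in θ, then back-substitute θ = asin(z/3), sin(θ) = z/3, cos(θ) = sqrt(-z**2 + 9)/3 (absorbing any constant into C).

asin(z/3) + C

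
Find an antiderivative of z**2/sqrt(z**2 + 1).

z*sqrt(z**2 + 1)/2 - log(z + sqrt(z**2 + 1))/2 + C

Substitute z = tan(θ), so dz = sec(θ)^2 dθ and the radical becomes sqrt(z**2 + 1) = sec(θ) by the Pythagorean identity.
Integrate the resulting trig expression in θ, then back-substitute tan(θ) = z, sec(θ) = sqrt(z**2 + 1) (absorbing any constant into C).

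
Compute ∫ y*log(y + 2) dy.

y**2*log(y + 2)/2 - y**2/4 + y - 2*log(y + 2) + C

Use integration by parts with u = log(y + 2), dv = y dy.
Then du = 1/(y + 2) dy and v = y**2/2.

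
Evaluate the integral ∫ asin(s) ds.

s*asin(s) + sqrt(-s**2 + 1) + C

Use integration by parts with u = arcsin(s), dv = ds.
Then du = 1/sqrt(-s**2 + 1) ds.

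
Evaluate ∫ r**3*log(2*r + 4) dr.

Use integration by parts with u = log(2*r + 4), dv = r**3 dr.
Then du = 2/(2*r + 4) dr and v = r**4/4.

r**4*log(2*r + 4)/4 - r**4/16 + r**3/6 - r**2/2 + 2*r - 4*log(r + 2) + C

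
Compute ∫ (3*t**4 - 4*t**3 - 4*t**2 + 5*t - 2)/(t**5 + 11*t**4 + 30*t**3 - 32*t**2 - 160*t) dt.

log(t)/80 + log(t - 2)/63 - 8821*log(t + 4)/144 + 2248*log(t + 5)/35 - 469/(12*t + 48) + C

Factor the denominator: t*(t - 2)*(t + 4)**2*(t + 5).
Partial-fraction decomposition: 2248/(35*(t + 5)) - 8821/(144*(t + 4)) + 469/(12*(t + 4)**2) + 1/(63*(t - 2)) + 1/(80*t).
Integrate each term; A/(t−a) gives A·log|t−a|; A/(t−a)² gives −A/(t−a).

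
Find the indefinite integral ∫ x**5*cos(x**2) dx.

Let u = x², du = 2x dx; rewrite as (1/2)∫ u^2·cos(1u) du.
Now integrate by parts 2 times.

x**4*sin(x**2)/2 + x**2*cos(x**2) - sin(x**2) + C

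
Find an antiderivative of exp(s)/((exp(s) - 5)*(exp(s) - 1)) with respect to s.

Let u = e^s, du = e^s ds.
The integral becomes ∫ du/((u-5)(u-1)); decompose into partial fractions.

log(exp(s) - 5)/4 - log(exp(s) - 1)/4 + C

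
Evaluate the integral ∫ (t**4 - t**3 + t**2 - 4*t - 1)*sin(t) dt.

-t**4*cos(t) + 4*t**3*sin(t) + t**3*cos(t) - 3*t**2*sin(t) + 11*t**2*cos(t) - 22*t*sin(t) - 2*t*cos(t) + 2*sin(t) - 21*cos(t) + C

Use integration by parts with u = t**4 - t**3 + t**2 - 4*t - 1, dv = sin(t) dt, so v = -cos(t).
Apply parts 4 times (tabular method): alternate signs, differentiate u down to 0, integrate dv up.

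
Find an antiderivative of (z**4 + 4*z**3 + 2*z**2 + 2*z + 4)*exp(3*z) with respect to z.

(27*z**4 + 72*z**3 - 18*z**2 + 66*z + 86)*exp(3*z)/81 + C

Use integration by parts with u = z**4 + 4*z**3 + 2*z**2 + 2*z + 4, dv = exp(3*z) dz, so v = exp(3*z)/3.
Apply parts 4 times (tabular method): alternate signs, differentiate u down to 0, integrate dv up.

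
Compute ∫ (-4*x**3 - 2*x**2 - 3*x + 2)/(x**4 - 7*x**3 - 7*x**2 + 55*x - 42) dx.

Factor the denominator: (x - 7)*(x - 2)*(x - 1)*(x + 3).
Partial-fraction decomposition: -101/(200*(x + 3)) - 7/(24*(x - 1)) + 44/(25*(x - 2)) - 1489/(300*(x - 7)).
Integrate each term: A/(x−a) contributes A·log|x−a|.

-1489*log(x - 7)/300 + 44*log(x - 2)/25 - 7*log(x - 1)/24 - 101*log(x + 3)/200 + C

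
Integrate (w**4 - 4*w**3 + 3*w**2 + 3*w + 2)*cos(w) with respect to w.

w**4*sin(w) - 4*w**3*sin(w) + 4*w**3*cos(w) - 9*w**2*sin(w) - 12*w**2*cos(w) + 27*w*sin(w) - 18*w*cos(w) + 20*sin(w) + 27*cos(w) + C

Use integration by parts with u = w**4 - 4*w**3 + 3*w**2 + 3*w + 2, dv = cos(w) dw, so v = sin(w).
Apply parts 4 times (tabular method): alternate signs, differentiate u down to 0, integrate dv up.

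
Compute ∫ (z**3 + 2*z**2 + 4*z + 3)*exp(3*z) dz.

Use integration by parts with u = z**3 + 2*z**2 + 4*z + 3, dv = exp(3*z) dz, so v = exp(3*z)/3.
Apply parts 3 times (tabular method): alternate signs, differentiate u down to 0, integrate dv up.

(9*z**3 + 9*z**2 + 30*z + 17)*exp(3*z)/27 + C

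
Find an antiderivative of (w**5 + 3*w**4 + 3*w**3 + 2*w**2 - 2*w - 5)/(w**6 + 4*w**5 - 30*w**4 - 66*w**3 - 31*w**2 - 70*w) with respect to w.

log(w)/14 + 541*log(w - 5)/1092 - log(w + 2)/350 + 5263*log(w + 7)/10500 - 53*log(w**2 + 1)/1625 + 42*atan(w)/1625 + C

Factor the denominator: w*(w - 5)*(w + 2)*(w + 7)*(w**2 + 1).
Partial-fraction decomposition: -2*(53*w - 21)/(1625*(w**2 + 1)) + 5263/(10500*(w + 7)) - 1/(350*(w + 2)) + 541/(1092*(w - 5)) + 1/(14*w).
Integrate each term; A/(w−a) gives A·log|w−a|; the (Bw+D)/(w²+p²) term gives a log and an atan.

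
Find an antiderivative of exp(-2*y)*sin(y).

Let I denote the integral. Integrate by parts with u = sin(y), dv = exp(-2*y) dy, so v = -exp(-2*y)/2: I = -exp(-2*y)*sin(y)/2 + (1/2)·∫ exp(-2*y)*cos(y) dy.
Apply parts again with u = cos(y), dv = exp(-2*y) dy: ∫ exp(-2*y)*cos(y) dy = -exp(-2*y)*cos(y)/2 − (1/2)·I. Substituting back brings back I: I = -exp(-2*y)*sin(y)/2 - exp(-2*y)*cos(y)/4 − (1/4)·I.
Solving for I: (1 + 1/4)·I equals the remaining terms, so I = (4/5)·(-exp(-2*y)*sin(y)/2 - exp(-2*y)*cos(y)/4).

-2*exp(-2*y)*sin(y)/5 - exp(-2*y)*cos(y)/5 + C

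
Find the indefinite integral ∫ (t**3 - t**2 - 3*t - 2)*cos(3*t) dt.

t**3*sin(3*t)/3 - t**2*sin(3*t)/3 + t**2*cos(3*t)/3 - 11*t*sin(3*t)/9 - 2*t*cos(3*t)/9 - 16*sin(3*t)/27 - 11*cos(3*t)/27 + C

Use integration by parts with u = t**3 - t**2 - 3*t - 2, dv = cos(3*t) dt, so v = sin(3*t)/3.
Apply parts 3 times (tabular method): alternate signs, differentiate u down to 0, integrate dv up.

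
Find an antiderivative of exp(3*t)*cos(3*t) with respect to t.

exp(3*t)*sin(3*t)/6 + exp(3*t)*cos(3*t)/6 + C

Let I denote the integral. Integrate by parts with u = cos(3*t), dv = exp(3*t) dt, so v = exp(3*t)/3: I = exp(3*t)*cos(3*t)/3 + ∫ exp(3*t)*sin(3*t) dt.
Apply parts again with u = sin(3*t), dv = exp(3*t) dt: ∫ exp(3*t)*sin(3*t) dt = exp(3*t)*sin(3*t)/3 − I. Substituting back brings back I: I = exp(3*t)*sin(3*t)/3 + exp(3*t)*cos(3*t)/3 − I.
Solving for I: (1 + 1)·I equals the remaining terms, so I = (1/2)·(exp(3*t)*sin(3*t)/3 + exp(3*t)*cos(3*t)/3).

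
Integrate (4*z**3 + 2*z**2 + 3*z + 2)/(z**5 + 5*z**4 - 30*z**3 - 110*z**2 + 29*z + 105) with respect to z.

Factor the denominator: (z - 5)*(z - 1)*(z + 1)*(z + 3)*(z + 7).
Partial-fraction decomposition: -431/(768*(z + 7)) + 97/(256*(z + 3)) - 1/(48*(z + 1)) - 11/(256*(z - 1)) + 63/(256*(z - 5)).
Integrate each term: A/(z−a) contributes A·log|z−a|.

63*log(z - 5)/256 - 11*log(z - 1)/256 - log(z + 1)/48 + 97*log(z + 3)/256 - 431*log(z + 7)/768 + C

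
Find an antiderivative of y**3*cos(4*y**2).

y**2*sin(4*y**2)/8 + cos(4*y**2)/32 + C

Let u = y², du = 2y dy; rewrite as (1/2)∫ u^1·cos(4u) du.
Now integrate by parts 1 time.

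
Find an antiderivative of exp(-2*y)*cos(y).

exp(-2*y)*sin(y)/5 - 2*exp(-2*y)*cos(y)/5 + C

Let I denote the integral. Integrate by parts with u = cos(y), dv = exp(-2*y) dy, so v = -exp(-2*y)/2: I = -exp(-2*y)*cos(y)/2 − (1/2)·∫ exp(-2*y)*sin(y) dy.
Apply parts again with u = sin(y), dv = exp(-2*y) dy: ∫ exp(-2*y)*sin(y) dy = -exp(-2*y)*sin(y)/2 + (1/2)·I. Substituting back brings back I: I = exp(-2*y)*sin(y)/4 - exp(-2*y)*cos(y)/2 − (1/4)·I.
Solving for I: (1 + 1/4)·I equals the remaining terms, so I = (4/5)·(exp(-2*y)*sin(y)/4 - exp(-2*y)*cos(y)/2).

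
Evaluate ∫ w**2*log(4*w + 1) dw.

Use integration by parts with u = log(4*w + 1), dv = w**2 dw.
Then du = 4/(4*w + 1) dw and v = w**3/3.

w**3*log(4*w + 1)/3 - w**3/9 + w**2/24 - w/48 + log(4*w + 1)/192 + C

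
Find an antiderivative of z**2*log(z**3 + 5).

z**3*log(z**3 + 5)/3 - z**3/3 + 5*log(z**3 + 5)/3 + C

Let u = z**3 + 5, so du = (3*z**2) dz.
The integral becomes (1/3)·∫ log(u) du; integrate by parts with u′=log(u), dv′=du.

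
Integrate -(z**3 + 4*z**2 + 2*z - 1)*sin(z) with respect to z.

Use integration by parts with u = z**3 + 4*z**2 + 2*z - 1, dv = -sin(z) dz, so v = cos(z).
Apply parts 3 times (tabular method): alternate signs, differentiate u down to 0, integrate dv up.

z**3*cos(z) - 3*z**2*sin(z) + 4*z**2*cos(z) - 8*z*sin(z) - 4*z*cos(z) + 4*sin(z) - 9*cos(z) + C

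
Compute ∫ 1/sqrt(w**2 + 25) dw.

Substitute w = 5·tan(θ), so dw = 5·sec(θ)^2 dθ and the radical becomes sqrt(w**2 + 25) = 5·sec(θ) by the Pythagorean identity.
Integrate the resulting trig expression in θ, then back-substitute tan(θ) = w/5, sec(θ) = sqrt(w**2 + 25)/5 (absorbing any constant into C).

log(w + sqrt(w**2 + 25)) + C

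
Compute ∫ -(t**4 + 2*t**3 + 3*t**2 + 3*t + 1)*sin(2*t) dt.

Use integration by parts with u = t**4 + 2*t**3 + 3*t**2 + 3*t + 1, dv = -sin(2*t) dt, so v = cos(2*t)/2.
Apply parts 4 times (tabular method): alternate signs, differentiate u down to 0, integrate dv up.

t**4*cos(2*t)/2 - t**3*sin(2*t) + t**3*cos(2*t) - 3*t**2*sin(2*t)/2 + cos(2*t)/2 + C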